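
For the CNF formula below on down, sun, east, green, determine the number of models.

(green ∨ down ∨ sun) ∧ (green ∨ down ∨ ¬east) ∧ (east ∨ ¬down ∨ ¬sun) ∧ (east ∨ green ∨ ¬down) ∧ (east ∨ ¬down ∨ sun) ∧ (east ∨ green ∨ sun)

9

There are 2^4 = 16 truth assignments over (down, sun, east, green).
Split on down. With down = True, the clauses containing down are satisfied and ¬down drops from the rest; 4 of the 2^3 = 8 assignments to the other variables satisfy what remains.
With down = False, by the same count on the reduced clause set, 5 assignments work.
(One model: down=F, sun=F, east=F, green=T.)
Total: 4 + 5 = 9.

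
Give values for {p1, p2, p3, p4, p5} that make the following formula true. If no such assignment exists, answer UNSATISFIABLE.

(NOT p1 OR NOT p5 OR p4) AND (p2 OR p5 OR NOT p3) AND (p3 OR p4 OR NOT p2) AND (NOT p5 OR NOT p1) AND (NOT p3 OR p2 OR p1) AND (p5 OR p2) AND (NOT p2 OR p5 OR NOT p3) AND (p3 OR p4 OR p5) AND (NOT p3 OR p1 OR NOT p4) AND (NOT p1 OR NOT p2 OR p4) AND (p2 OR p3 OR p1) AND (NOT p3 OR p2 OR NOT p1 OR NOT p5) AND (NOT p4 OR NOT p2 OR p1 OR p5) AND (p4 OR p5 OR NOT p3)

p1=false,  p2=true,  p3=false,  p4=true,  p5=true

Try p5 = true.
Unit clause (NOT p1) forces p1 = false.
Try p3 = false.
Unit clause (p2) forces p2 = true.
Unit clause (p4) forces p4 = true.
Every clause now holds.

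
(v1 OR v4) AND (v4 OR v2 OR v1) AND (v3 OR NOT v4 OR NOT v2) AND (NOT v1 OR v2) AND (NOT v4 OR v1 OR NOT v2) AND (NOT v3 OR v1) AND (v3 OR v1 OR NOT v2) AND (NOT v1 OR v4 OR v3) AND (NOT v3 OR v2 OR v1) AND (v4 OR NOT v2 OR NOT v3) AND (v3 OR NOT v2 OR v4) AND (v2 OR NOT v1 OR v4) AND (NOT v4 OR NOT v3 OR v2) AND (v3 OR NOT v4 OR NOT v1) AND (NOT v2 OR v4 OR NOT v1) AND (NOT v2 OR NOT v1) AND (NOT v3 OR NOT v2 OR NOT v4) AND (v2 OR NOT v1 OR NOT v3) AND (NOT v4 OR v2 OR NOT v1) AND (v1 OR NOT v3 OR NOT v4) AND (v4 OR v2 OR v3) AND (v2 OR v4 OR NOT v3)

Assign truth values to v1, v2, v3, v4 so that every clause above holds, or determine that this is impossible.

Branch on v1: set v1 = false.
From the singleton clause (v4), v4 = true.
From the singleton clause (NOT v2), v2 = false.
From the singleton clause (NOT v3), v3 = false.
All clauses are satisfied.

v1 ↦ false; v2 ↦ false; v3 ↦ false; v4 ↦ true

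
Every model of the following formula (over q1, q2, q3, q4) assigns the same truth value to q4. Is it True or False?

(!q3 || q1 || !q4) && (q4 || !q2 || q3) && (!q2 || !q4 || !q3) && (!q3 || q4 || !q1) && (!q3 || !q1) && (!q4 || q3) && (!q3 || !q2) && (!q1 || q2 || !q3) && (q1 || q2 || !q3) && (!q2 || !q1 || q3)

False

Suppose q4 = true.
Unit clause (q3) forces q3 = true.
Unit clause (q1) forces q1 = true.
Now (!q1) is unsatisfied and unit — conflict.
So every satisfying assignment has q4 = False.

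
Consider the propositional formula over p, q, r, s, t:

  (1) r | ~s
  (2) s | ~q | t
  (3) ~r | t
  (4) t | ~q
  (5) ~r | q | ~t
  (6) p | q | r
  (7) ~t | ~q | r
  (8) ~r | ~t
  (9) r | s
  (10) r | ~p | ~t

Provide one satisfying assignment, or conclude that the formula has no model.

Case r = 1:
Unit clause (t) forces t = 1.
Now (~t) is unsatisfied and unit — conflict.
That branch fails; take r = 0 instead.
Unit clause (~s) forces s = 0.
Now (s) is unsatisfied and unit — conflict.
Either choice for r ends in contradiction.

UNSATISFIABLE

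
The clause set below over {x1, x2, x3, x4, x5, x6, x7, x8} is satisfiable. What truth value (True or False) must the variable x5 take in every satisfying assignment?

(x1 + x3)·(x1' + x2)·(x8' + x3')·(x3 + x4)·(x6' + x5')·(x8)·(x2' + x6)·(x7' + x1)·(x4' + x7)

False

Suppose x5 = 1.
From the singleton clause (x6'), x6 = 0.
From the singleton clause (x8), x8 = 1.
From the singleton clause (x3'), x3 = 0.
From the singleton clause (x1), x1 = 1.
From the singleton clause (x2), x2 = 1.
But (x2') is also a unit clause — contradiction.
So every satisfying assignment has x5 = False.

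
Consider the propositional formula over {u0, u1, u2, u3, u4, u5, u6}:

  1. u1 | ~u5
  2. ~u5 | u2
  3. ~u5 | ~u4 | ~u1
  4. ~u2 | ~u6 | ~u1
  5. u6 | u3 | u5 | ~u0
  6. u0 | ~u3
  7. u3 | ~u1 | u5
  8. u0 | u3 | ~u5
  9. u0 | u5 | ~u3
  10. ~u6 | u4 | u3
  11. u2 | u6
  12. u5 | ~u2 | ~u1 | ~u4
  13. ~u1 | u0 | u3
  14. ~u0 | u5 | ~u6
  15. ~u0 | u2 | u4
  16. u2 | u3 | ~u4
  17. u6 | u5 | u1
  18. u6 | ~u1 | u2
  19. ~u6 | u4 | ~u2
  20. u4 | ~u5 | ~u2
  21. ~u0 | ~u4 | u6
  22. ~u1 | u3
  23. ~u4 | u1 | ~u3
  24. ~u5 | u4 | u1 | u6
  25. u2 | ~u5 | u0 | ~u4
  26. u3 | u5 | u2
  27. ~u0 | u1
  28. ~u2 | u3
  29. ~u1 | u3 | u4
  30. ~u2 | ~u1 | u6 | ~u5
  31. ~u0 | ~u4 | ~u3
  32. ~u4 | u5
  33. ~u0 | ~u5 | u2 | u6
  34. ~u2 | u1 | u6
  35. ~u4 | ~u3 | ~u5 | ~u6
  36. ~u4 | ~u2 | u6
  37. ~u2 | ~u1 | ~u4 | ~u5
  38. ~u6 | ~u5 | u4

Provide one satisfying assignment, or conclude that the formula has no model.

u0: 1, u1: 1, u2: 1, u3: 1, u4: 0, u5: 0, u6: 0

Try u1 = 1.
The clause (u3) is unit, so u3 = 1.
The clause (u0) is unit, so u0 = 1.
The clause (~u4) is unit, so u4 = 0.
The clause (u2) is unit, so u2 = 1.
The clause (~u6) is unit, so u6 = 0.
The clause (~u5) is unit, so u5 = 0.
All clauses are satisfied.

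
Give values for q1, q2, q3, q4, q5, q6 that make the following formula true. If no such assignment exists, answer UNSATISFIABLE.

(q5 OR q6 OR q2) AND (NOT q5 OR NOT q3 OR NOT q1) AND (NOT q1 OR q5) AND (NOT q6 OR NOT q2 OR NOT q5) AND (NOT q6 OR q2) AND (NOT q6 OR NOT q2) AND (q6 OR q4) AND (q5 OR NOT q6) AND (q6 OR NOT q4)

Branch on q1: set q1 = false.
Branch on q6: set q6 = false.
The clause (q4) is unit, so q4 = true.
That conflicts with the unit clause (NOT q4).
So q6 must be the other value — set q6 = true.
The clause (q2) is unit, so q2 = true.
That conflicts with the unit clause (NOT q2).
Neither q6 = true nor q6 = false works.
So q1 must be the other value — set q1 = true.
The clause (q5) is unit, so q5 = true.
The clause (NOT q3) is unit, so q3 = false.
Branch on q6: set q6 = false.
The clause (q4) is unit, so q4 = true.
That conflicts with the unit clause (NOT q4).
So q6 must be the other value — set q6 = true.
The clause (NOT q2) is unit, so q2 = false.
That conflicts with the unit clause (q2).
Neither q6 = true nor q6 = false works.
Neither q1 = true nor q1 = false works.

UNSATISFIABLE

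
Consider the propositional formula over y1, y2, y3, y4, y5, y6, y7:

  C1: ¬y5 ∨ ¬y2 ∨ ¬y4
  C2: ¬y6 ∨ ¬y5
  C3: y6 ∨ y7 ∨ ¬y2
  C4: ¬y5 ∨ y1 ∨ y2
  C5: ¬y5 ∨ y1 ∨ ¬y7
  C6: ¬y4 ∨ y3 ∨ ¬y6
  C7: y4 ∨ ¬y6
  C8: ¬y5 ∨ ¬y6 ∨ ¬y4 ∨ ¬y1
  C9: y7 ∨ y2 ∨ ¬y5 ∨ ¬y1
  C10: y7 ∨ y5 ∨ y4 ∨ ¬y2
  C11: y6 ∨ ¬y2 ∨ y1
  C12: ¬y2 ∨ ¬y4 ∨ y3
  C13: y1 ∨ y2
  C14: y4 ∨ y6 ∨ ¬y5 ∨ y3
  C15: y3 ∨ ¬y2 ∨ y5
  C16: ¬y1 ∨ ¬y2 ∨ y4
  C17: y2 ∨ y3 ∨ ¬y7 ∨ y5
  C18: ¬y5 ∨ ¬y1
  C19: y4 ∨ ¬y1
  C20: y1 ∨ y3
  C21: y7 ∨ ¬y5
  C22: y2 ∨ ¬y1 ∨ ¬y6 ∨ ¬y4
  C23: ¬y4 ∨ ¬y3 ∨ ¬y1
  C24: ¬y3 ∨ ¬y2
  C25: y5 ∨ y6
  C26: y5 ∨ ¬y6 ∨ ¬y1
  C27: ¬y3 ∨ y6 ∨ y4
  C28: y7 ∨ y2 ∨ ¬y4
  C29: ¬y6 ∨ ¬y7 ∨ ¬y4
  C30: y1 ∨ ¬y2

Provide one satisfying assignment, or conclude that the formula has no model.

UNSATISFIABLE

Suppose y6 = False.
The clause (y5) is unit, so y5 = True.
The clause (¬y1) is unit, so y1 = False.
The clause (y2) is unit, so y2 = True.
That conflicts with the unit clause (¬y2).
So y6 must be the other value — set y6 = True.
The clause (¬y5) is unit, so y5 = False.
The clause (y4) is unit, so y4 = True.
The clause (y3) is unit, so y3 = True.
The clause (¬y1) is unit, so y1 = False.
The clause (y2) is unit, so y2 = True.
That conflicts with the unit clause (¬y2).
Either choice for y6 ends in contradiction.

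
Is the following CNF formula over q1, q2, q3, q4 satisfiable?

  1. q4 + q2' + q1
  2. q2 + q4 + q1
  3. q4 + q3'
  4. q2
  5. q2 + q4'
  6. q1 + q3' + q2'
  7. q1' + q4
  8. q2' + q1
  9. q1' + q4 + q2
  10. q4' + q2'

(q2) alone gives q2 = 1.
(q1) alone gives q1 = 1.
(q4) alone gives q4 = 1.
But (q4') is also a unit clause — contradiction.
No assignment satisfies every clause.

No, unsatisfiable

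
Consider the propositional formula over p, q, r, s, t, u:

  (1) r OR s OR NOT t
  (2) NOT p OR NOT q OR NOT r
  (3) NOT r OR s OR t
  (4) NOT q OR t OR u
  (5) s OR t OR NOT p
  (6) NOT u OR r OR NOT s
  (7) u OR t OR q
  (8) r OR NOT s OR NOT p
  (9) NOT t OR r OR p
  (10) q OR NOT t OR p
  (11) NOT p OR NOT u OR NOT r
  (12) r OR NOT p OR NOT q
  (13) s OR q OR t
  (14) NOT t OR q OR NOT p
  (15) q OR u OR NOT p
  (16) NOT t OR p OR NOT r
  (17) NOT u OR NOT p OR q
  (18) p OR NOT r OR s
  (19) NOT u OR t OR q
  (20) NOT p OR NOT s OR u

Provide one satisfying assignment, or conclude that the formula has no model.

p ↦ false; q ↦ true; r ↦ true; s ↦ true; t ↦ false; u ↦ true

Case r = true:
Case p = false:
The clause (NOT t) is unit, so t = false.
The clause (s) is unit, so s = true.
Case q = true:
The clause (u) is unit, so u = true.
This assignment satisfies each clause.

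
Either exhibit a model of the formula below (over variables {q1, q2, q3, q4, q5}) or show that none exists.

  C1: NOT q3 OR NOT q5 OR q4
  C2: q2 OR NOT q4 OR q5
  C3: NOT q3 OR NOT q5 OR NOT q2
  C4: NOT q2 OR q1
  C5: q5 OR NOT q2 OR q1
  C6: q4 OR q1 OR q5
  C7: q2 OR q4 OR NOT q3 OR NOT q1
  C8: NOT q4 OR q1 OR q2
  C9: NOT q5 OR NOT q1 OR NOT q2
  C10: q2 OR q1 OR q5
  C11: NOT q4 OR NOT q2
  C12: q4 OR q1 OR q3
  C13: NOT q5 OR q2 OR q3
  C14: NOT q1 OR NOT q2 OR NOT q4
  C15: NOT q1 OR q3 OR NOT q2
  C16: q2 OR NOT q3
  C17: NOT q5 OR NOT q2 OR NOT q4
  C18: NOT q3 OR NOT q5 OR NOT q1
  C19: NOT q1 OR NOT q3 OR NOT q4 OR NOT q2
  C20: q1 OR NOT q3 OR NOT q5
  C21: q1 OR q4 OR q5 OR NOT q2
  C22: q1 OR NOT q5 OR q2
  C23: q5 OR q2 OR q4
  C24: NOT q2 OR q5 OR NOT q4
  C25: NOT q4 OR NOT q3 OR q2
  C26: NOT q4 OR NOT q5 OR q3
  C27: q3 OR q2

q1 ↦ true; q2 ↦ true; q3 ↦ true; q4 ↦ false; q5 ↦ false

Try q2 = true.
Unit clause (q1) forces q1 = true.
Unit clause (NOT q5) forces q5 = false.
Unit clause (NOT q4) forces q4 = false.
Unit clause (q3) forces q3 = true.
All clauses are satisfied.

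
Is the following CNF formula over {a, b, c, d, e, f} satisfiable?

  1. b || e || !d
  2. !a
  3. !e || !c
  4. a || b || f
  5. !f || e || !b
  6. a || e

The clause (!a) is unit, so a = false.
The clause (e) is unit, so e = true.
The clause (!c) is unit, so c = false.
Case b = true:
Every clause is now satisfied; d, f are unconstrained.
A satisfying assignment: a=false, b=true, c=false, d=true, e=true, f=true.

Yes, satisfiable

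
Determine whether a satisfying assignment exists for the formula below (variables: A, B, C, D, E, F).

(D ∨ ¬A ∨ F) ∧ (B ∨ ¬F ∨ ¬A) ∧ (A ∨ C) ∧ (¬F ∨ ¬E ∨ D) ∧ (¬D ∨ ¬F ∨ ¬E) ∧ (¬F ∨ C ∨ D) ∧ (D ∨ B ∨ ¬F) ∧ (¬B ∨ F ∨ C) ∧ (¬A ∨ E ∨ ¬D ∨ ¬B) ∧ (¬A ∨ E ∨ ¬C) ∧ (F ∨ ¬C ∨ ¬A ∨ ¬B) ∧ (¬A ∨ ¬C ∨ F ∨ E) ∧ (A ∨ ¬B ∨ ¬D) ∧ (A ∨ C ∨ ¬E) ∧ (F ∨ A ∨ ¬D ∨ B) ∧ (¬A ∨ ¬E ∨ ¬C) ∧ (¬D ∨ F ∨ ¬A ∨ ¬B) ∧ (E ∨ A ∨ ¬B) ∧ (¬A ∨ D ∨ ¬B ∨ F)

Branch on A: set A = True.
Branch on D: set D = True.
Branch on B: set B = False.
From the singleton clause (¬F), F = False.
Branch on E: set E = True.
From the singleton clause (¬C), C = False.
Every clause now holds.
A satisfying assignment: A=True, B=False, C=False, D=True, E=True, F=False.

Satisfiable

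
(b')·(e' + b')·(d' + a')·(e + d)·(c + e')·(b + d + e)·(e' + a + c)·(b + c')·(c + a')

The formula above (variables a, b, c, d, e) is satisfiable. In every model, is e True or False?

Suppose e = 1.
The clause (b') is unit, so b = 0.
The clause (c) is unit, so c = 1.
But (c') is also a unit clause — contradiction.
So every satisfying assignment has e = False.

False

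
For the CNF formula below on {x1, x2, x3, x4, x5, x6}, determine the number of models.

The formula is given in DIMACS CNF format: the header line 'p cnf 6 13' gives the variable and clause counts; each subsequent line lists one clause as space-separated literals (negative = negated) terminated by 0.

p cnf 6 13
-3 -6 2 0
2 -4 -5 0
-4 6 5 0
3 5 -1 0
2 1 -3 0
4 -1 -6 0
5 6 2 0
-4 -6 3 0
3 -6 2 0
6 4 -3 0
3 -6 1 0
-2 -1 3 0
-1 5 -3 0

12

There are 2^6 = 64 truth assignments over (x1, x2, x3, x4, x5, x6).
Split on x4. With x4 = True, the clauses containing x4 are satisfied and ¬x4 drops from the rest; 6 of the 2^5 = 32 assignments to the other variables satisfy what remains.
With x4 = False, by the same count on the reduced clause set, 6 assignments work.
Total: 6 + 6 = 12.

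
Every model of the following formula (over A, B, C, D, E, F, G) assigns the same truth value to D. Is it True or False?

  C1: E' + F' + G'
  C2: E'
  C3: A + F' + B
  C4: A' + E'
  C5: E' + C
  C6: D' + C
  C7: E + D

Suppose D = 0.
From the singleton clause (E'), E = 0.
That conflicts with the unit clause (E).
So every satisfying assignment has D = True.

True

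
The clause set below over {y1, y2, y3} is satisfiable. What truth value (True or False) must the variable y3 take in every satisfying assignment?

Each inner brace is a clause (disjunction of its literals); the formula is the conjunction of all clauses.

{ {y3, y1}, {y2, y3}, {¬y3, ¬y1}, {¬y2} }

Suppose y3 = False.
The clause (y1) is unit, so y1 = True.
The clause (y2) is unit, so y2 = True.
Now (¬y2) is unsatisfied and unit — conflict.
So every satisfying assignment has y3 = True.

True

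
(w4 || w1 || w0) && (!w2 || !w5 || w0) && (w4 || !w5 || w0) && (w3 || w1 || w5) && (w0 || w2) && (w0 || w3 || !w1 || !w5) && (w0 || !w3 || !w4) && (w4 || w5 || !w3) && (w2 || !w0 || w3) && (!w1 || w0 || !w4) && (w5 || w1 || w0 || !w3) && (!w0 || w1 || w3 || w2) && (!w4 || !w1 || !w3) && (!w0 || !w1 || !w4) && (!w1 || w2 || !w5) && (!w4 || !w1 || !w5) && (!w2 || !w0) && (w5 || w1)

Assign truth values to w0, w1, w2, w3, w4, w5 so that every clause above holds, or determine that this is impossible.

w0 ↦ true; w1 ↦ false; w2 ↦ false; w3 ↦ true; w4 ↦ false; w5 ↦ true

Try w0 = true.
Unit clause (!w2) forces w2 = false.
Unit clause (w3) forces w3 = true.
Try w4 = false.
Unit clause (w5) forces w5 = true.
Unit clause (!w1) forces w1 = false.
Every clause now holds.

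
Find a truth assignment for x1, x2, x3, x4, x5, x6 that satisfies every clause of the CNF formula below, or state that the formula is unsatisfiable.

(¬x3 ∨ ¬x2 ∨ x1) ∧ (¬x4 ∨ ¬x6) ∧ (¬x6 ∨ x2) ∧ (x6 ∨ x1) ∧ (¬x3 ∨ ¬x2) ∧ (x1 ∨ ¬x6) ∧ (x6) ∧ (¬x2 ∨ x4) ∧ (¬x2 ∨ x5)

UNSATISFIABLE

The clause (x6) is unit, so x6 = True.
The clause (¬x4) is unit, so x4 = False.
The clause (x2) is unit, so x2 = True.
But (¬x2) is also a unit clause — contradiction.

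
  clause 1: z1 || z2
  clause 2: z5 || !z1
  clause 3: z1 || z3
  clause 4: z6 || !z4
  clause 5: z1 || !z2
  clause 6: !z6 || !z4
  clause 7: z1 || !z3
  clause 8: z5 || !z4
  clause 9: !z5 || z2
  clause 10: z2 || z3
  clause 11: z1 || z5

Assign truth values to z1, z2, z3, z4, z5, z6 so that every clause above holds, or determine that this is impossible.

z1: true,  z2: true,  z3: true,  z4: false,  z5: true,  z6: true

Case z1 = true:
(z5) alone gives z5 = true.
(z2) alone gives z2 = true.
Case z6 = true:
(!z4) alone gives z4 = false.
No clause remains; z3 is free.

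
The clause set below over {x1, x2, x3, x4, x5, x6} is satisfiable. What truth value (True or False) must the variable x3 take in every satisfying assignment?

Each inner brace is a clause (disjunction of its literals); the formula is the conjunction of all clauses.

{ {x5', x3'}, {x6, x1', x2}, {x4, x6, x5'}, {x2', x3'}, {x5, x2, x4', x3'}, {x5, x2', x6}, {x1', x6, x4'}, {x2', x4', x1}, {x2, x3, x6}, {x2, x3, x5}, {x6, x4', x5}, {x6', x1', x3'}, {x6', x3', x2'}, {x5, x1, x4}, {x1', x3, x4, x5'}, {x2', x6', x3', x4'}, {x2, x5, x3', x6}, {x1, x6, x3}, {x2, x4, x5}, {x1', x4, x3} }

Suppose x3 = 1.
(x5') alone gives x5 = 0.
(x2') alone gives x2 = 0.
(x4') alone gives x4 = 0.
But (x4) is also a unit clause — contradiction.
So every satisfying assignment has x3 = False.

False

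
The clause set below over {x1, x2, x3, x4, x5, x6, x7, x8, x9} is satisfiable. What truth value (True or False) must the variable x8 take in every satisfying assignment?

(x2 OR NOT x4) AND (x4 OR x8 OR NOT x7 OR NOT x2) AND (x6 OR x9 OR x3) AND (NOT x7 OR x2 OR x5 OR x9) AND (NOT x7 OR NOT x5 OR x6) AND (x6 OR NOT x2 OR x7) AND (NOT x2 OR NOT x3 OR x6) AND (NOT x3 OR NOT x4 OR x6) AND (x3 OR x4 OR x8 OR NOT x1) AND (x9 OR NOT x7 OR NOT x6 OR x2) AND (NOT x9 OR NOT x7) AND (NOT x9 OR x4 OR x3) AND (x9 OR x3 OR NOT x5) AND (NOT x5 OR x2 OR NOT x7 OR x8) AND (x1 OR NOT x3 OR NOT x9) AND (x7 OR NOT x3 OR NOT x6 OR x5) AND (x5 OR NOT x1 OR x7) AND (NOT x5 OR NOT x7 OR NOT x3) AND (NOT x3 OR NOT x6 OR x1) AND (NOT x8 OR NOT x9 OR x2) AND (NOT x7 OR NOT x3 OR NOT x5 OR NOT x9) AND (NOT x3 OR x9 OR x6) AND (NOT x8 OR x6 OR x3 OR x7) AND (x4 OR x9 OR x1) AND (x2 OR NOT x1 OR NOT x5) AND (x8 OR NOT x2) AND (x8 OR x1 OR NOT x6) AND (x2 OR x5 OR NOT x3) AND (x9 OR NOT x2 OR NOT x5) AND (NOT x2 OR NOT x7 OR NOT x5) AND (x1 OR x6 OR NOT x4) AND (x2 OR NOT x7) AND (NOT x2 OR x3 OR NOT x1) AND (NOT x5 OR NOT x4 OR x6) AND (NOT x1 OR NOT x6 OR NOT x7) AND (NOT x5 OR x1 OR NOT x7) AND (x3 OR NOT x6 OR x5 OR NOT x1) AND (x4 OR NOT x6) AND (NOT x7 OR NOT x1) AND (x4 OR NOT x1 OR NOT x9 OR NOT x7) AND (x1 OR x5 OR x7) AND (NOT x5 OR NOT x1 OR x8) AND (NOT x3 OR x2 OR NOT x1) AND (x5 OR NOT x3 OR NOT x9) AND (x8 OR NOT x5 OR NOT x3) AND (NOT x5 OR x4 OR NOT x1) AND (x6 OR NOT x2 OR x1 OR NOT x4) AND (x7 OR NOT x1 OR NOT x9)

True

Suppose x8 = false.
From the singleton clause (NOT x2), x2 = false.
From the singleton clause (NOT x4), x4 = false.
From the singleton clause (NOT x7), x7 = false.
From the singleton clause (NOT x6), x6 = false.
Case x9 = true:
From the singleton clause (x3), x3 = true.
From the singleton clause (x1), x1 = true.
But (NOT x1) is also a unit clause — contradiction.
Backtrack on x9: now try x9 = false.
From the singleton clause (x3), x3 = true.
But (NOT x3) is also a unit clause — contradiction.
Neither x9 = true nor x9 = false works.
So every satisfying assignment has x8 = True.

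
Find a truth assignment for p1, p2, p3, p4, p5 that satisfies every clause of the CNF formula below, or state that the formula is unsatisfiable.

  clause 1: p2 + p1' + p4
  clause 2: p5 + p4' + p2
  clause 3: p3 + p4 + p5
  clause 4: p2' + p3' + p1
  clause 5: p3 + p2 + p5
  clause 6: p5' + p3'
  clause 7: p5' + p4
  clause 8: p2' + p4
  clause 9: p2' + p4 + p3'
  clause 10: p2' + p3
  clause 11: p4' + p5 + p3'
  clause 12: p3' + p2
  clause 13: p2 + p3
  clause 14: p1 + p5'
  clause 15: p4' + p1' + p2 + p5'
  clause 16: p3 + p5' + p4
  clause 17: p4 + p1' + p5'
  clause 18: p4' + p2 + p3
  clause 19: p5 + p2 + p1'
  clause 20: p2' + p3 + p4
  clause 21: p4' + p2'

UNSATISFIABLE

Try p5 = 0.
Try p4 = 0.
The clause (p3) is unit, so p3 = 1.
The clause (p2') is unit, so p2 = 0.
But (p2) is also a unit clause — contradiction.
Backtrack on p4: now try p4 = 1.
The clause (p2) is unit, so p2 = 1.
But (p2') is also a unit clause — contradiction.
Either choice for p4 ends in contradiction.
Backtrack on p5: now try p5 = 1.
The clause (p3') is unit, so p3 = 0.
The clause (p4) is unit, so p4 = 1.
The clause (p2') is unit, so p2 = 0.
But (p2) is also a unit clause — contradiction.
Either choice for p5 ends in contradiction.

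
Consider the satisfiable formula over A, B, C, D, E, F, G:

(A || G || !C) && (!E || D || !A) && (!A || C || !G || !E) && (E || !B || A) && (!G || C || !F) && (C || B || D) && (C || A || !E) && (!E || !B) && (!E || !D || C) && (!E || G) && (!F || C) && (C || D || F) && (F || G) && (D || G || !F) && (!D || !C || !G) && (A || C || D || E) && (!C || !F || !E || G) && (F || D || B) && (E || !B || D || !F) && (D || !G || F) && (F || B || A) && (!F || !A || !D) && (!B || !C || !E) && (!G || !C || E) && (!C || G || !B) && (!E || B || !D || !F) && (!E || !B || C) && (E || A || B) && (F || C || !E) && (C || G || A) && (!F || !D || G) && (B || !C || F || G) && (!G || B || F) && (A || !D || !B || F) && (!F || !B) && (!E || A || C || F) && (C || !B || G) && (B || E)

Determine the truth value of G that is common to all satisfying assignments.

True

Suppose G = false.
From the singleton clause (!E), E = false.
From the singleton clause (F), F = true.
From the singleton clause (C), C = true.
From the singleton clause (A), A = true.
From the singleton clause (D), D = true.
Now (!D) is unsatisfied and unit — conflict.
So every satisfying assignment has G = True.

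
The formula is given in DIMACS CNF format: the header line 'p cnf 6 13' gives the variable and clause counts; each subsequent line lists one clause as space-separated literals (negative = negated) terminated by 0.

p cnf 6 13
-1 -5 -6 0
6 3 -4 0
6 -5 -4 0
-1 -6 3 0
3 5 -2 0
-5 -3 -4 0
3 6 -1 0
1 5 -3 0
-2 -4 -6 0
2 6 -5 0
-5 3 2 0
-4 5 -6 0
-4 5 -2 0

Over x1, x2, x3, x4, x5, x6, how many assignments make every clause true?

There are 2^6 = 64 truth assignments over (x1, x2, x3, x4, x5, x6).
Split on x3. With x3 = True, the clauses containing x3 are satisfied and ¬x3 drops from the rest; 9 of the 2^5 = 32 assignments to the other variables satisfy what remains.
With x3 = False, by the same count on the reduced clause set, 4 assignments work.
(One model: x1=F, x2=F, x3=F, x4=F, x5=F, x6=F.)
Total: 9 + 4 = 13.

13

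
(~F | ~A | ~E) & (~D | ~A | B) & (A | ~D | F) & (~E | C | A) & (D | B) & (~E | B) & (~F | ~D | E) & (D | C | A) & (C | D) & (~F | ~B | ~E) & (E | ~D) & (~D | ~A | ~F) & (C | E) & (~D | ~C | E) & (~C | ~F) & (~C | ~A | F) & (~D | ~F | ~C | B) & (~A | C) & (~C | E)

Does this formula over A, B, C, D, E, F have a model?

Branch on D: set D = 0.
From the singleton clause (B), B = 1.
From the singleton clause (C), C = 1.
From the singleton clause (~F), F = 0.
From the singleton clause (~A), A = 0.
From the singleton clause (E), E = 1.
This assignment satisfies each clause.
A satisfying assignment: A: 0,  B: 1,  C: 1,  D: 0,  E: 1,  F: 0.

Satisfiable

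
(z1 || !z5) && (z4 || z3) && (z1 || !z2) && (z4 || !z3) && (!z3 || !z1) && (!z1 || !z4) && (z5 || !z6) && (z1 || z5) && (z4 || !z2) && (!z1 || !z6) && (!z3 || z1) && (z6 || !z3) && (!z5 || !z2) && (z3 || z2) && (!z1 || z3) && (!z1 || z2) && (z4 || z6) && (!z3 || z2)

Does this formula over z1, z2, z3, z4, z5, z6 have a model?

No, unsatisfiable

Case z1 = true:
Unit clause (!z3) forces z3 = false.
That conflicts with the unit clause (z3).
Undo z1 and try z1 = false.
Unit clause (!z5) forces z5 = false.
That conflicts with the unit clause (z5).
Neither z1 = true nor z1 = false works.
No assignment satisfies every clause.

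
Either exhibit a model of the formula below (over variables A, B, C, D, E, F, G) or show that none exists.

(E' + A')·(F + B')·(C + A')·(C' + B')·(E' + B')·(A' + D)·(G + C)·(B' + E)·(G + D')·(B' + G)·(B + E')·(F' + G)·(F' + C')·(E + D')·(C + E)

Branch on E: set E = 0.
(B') alone gives B = 0.
(D') alone gives D = 0.
(A') alone gives A = 0.
(C) alone gives C = 1.
(F') alone gives F = 0.
All clauses hold; G can take either value.

A ↦ 0, B ↦ 0, C ↦ 1, D ↦ 0, E ↦ 0, F ↦ 0, G ↦ 1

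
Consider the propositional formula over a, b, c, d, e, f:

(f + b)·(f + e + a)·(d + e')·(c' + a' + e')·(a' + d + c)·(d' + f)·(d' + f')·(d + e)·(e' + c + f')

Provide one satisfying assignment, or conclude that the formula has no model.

UNSATISFIABLE

Branch on f: set f = 1.
From the singleton clause (d'), d = 0.
From the singleton clause (e'), e = 0.
That conflicts with the unit clause (e).
So f must be the other value — set f = 0.
From the singleton clause (b), b = 1.
From the singleton clause (d'), d = 0.
From the singleton clause (e'), e = 0.
That conflicts with the unit clause (e).
Both values of f lead to a conflict.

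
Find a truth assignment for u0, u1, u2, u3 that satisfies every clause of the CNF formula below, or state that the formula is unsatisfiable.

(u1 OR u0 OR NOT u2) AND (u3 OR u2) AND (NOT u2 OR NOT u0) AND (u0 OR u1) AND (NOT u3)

From the singleton clause (NOT u3), u3 = false.
From the singleton clause (u2), u2 = true.
From the singleton clause (NOT u0), u0 = false.
From the singleton clause (u1), u1 = true.
Every clause now holds.

u0: false, u1: true, u2: true, u3: false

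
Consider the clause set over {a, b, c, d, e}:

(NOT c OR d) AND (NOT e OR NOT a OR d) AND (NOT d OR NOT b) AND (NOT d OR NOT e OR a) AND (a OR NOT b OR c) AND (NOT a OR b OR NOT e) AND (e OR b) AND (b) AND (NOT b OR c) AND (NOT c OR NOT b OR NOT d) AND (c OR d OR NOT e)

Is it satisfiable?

The clause (b) is unit, so b = true.
The clause (NOT d) is unit, so d = false.
The clause (NOT c) is unit, so c = false.
That conflicts with the unit clause (c).
No assignment satisfies every clause.

No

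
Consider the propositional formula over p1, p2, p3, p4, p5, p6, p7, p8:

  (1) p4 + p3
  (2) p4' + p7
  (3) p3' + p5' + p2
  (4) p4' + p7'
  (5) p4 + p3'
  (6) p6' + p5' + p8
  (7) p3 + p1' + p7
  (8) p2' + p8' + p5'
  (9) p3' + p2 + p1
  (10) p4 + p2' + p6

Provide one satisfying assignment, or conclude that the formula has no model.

Suppose p4 = 1.
Unit clause (p7) forces p7 = 1.
That conflicts with the unit clause (p7').
Undo p4 and try p4 = 0.
Unit clause (p3) forces p3 = 1.
That conflicts with the unit clause (p3').
Either choice for p4 ends in contradiction.

UNSATISFIABLE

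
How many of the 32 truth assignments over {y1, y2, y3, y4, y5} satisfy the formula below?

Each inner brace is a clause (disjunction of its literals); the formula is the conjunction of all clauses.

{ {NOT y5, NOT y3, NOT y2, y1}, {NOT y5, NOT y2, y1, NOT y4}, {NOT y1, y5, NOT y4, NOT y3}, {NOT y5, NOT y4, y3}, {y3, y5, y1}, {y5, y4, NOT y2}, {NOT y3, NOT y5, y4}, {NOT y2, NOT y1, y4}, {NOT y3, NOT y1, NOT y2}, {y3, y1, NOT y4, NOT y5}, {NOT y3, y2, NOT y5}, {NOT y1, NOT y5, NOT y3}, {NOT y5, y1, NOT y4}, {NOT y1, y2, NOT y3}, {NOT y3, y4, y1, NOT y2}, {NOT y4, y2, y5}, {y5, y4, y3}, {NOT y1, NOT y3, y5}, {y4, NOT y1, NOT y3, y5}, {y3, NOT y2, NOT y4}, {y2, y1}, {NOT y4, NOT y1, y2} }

3

There are 2^5 = 32 truth assignments over (y1, y2, y3, y4, y5).
Split on y2. With y2 = true, the clauses containing y2 are satisfied and NOT y2 drops from the rest; 2 of the 2^4 = 16 assignments to the other variables satisfy what remains.
With y2 = false, by the same count on the reduced clause set, 1 assignment works.
(One model: y1=F, y2=T, y3=F, y4=F, y5=T.)
Total: 2 + 1 = 3.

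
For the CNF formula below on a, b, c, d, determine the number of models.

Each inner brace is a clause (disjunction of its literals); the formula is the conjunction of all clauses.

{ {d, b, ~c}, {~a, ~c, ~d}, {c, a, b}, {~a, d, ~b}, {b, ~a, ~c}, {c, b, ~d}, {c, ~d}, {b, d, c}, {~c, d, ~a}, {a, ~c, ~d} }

There are 2^4 = 16 truth assignments over (a, b, c, d).
Check each against the 10 clauses (columns in the order a, b, c, d):
  F F F F  ✗ fails (c | a | b)
  F F F T  ✗ fails (c | a | b)
  F F T F  ✗ fails (d | b | ~c)
  F F T T  ✗ fails (a | ~c | ~d)
  F T F F  ✓ satisfies all
  F T F T  ✗ fails (c | ~d)
  F T T F  ✓ satisfies all
  F T T T  ✗ fails (a | ~c | ~d)
  T F F F  ✗ fails (b | d | c)
  T F F T  ✗ fails (c | b | ~d)
  T F T F  ✗ fails (d | b | ~c)
  T F T T  ✗ fails (~a | ~c | ~d)
  T T F F  ✗ fails (~a | d | ~b)
  T T F T  ✗ fails (c | ~d)
  T T T F  ✗ fails (~a | d | ~b)
  T T T T  ✗ fails (~a | ~c | ~d)
2 of the 16 rows are models.

2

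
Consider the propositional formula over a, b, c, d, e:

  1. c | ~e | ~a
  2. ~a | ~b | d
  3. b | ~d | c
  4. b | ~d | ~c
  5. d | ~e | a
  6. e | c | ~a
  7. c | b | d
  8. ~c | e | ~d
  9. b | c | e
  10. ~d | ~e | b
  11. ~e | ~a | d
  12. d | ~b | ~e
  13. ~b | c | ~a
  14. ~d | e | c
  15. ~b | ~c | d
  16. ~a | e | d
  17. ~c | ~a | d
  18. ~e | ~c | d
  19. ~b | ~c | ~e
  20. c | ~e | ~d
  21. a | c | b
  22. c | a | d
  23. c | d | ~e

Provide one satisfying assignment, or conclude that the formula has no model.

a=0, b=0, c=1, d=0, e=0

Suppose c = 1.
Suppose b = 0.
From the singleton clause (~d), d = 0.
From the singleton clause (~a), a = 0.
From the singleton clause (~e), e = 0.
All clauses are satisfied.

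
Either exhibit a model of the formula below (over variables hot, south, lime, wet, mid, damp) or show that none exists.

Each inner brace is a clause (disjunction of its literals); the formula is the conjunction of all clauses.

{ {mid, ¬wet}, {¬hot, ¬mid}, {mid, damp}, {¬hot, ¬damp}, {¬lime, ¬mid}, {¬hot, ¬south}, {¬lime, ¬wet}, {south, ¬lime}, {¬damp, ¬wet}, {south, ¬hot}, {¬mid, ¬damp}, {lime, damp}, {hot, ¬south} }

hot=False,  south=False,  lime=False,  wet=False,  mid=False,  damp=True

Branch on mid: set mid = False.
From the singleton clause (¬wet), wet = False.
From the singleton clause (damp), damp = True.
From the singleton clause (¬hot), hot = False.
From the singleton clause (¬south), south = False.
From the singleton clause (¬lime), lime = False.
All clauses are satisfied.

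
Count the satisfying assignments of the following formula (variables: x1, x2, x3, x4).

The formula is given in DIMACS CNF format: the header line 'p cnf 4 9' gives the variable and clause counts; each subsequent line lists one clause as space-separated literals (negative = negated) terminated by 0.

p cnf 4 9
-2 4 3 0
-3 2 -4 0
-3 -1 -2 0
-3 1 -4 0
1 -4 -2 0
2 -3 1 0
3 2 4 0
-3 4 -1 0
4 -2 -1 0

4

There are 2^4 = 16 truth assignments over (x1, x2, x3, x4).
Check each against the 9 clauses (columns in the order x1, x2, x3, x4):
  F F F F  ✗ fails (x3 ∨ x2 ∨ x4)
  F F F T  ✓ satisfies all
  F F T F  ✗ fails (x2 ∨ ¬x3 ∨ x1)
  F F T T  ✗ fails (¬x3 ∨ x2 ∨ ¬x4)
  F T F F  ✗ fails (¬x2 ∨ x4 ∨ x3)
  F T F T  ✗ fails (x1 ∨ ¬x4 ∨ ¬x2)
  F T T F  ✓ satisfies all
  F T T T  ✗ fails (¬x3 ∨ x1 ∨ ¬x4)
  T F F F  ✗ fails (x3 ∨ x2 ∨ x4)
  T F F T  ✓ satisfies all
  T F T F  ✗ fails (¬x3 ∨ x4 ∨ ¬x1)
  T F T T  ✗ fails (¬x3 ∨ x2 ∨ ¬x4)
  T T F F  ✗ fails (¬x2 ∨ x4 ∨ x3)
  T T F T  ✓ satisfies all
  T T T F  ✗ fails (¬x3 ∨ ¬x1 ∨ ¬x2)
  T T T T  ✗ fails (¬x3 ∨ ¬x1 ∨ ¬x2)
4 of the 16 rows are models.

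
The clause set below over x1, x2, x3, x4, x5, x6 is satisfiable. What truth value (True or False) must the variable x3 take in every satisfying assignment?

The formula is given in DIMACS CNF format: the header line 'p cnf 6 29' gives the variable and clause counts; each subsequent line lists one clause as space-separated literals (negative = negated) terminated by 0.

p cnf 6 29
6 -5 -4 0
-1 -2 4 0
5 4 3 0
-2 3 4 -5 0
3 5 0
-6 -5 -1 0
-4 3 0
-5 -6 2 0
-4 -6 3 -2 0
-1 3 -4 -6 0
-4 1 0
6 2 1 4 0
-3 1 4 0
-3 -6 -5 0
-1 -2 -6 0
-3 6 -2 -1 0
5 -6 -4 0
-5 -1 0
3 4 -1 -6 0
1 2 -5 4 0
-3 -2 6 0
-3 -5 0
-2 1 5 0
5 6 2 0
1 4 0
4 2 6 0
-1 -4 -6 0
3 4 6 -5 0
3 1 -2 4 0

Suppose x3 = False.
From the singleton clause (x5), x5 = True.
From the singleton clause (¬x4), x4 = False.
From the singleton clause (¬x2), x2 = False.
From the singleton clause (¬x6), x6 = False.
Now (x6) is unsatisfied and unit — conflict.
So every satisfying assignment has x3 = True.

True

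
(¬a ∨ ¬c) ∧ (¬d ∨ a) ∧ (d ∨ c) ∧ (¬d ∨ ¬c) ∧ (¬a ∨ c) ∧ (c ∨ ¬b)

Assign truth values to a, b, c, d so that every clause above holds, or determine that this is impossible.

Suppose a = False.
Unit clause (¬d) forces d = False.
Unit clause (c) forces c = True.
Every clause is now satisfied; b is unconstrained.

a=False, b=True, c=True, d=False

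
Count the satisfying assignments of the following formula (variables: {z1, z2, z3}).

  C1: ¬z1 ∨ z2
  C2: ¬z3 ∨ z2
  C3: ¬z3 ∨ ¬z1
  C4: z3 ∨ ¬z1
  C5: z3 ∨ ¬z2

2

There are 2^3 = 8 truth assignments over (z1, z2, z3).
Check each against the 5 clauses (columns in the order z1, z2, z3):
  F F F  ✓ satisfies all
  F F T  ✗ fails (¬z3 ∨ z2)
  F T F  ✗ fails (z3 ∨ ¬z2)
  F T T  ✓ satisfies all
  T F F  ✗ fails (¬z1 ∨ z2)
  T F T  ✗ fails (¬z1 ∨ z2)
  T T F  ✗ fails (z3 ∨ ¬z1)
  T T T  ✗ fails (¬z3 ∨ ¬z1)
2 of the 8 rows are models.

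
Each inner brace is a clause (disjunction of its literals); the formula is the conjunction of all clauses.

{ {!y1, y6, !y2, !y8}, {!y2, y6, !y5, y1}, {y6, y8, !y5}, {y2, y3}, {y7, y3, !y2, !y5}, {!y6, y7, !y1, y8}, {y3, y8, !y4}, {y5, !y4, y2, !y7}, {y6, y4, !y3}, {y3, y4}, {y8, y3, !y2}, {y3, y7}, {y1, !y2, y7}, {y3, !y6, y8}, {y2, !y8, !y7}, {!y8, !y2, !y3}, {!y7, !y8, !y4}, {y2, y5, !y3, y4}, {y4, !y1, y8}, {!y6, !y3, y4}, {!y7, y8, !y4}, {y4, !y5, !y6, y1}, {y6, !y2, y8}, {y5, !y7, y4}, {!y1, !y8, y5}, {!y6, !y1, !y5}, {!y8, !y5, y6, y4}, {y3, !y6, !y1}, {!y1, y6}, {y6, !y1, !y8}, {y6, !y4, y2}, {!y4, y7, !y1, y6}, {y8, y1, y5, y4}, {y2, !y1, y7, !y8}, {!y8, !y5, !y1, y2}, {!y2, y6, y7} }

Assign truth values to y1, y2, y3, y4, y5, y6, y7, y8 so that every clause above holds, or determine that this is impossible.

y1=false, y2=false, y3=true, y4=true, y5=true, y6=true, y7=false, y8=true

Suppose y2 = false.
(y3) alone gives y3 = true.
Suppose y6 = true.
(y4) alone gives y4 = true.
Suppose y5 = true.
(!y1) alone gives y1 = false.
Suppose y8 = true.
(!y7) alone gives y7 = false.
This assignment satisfies each clause.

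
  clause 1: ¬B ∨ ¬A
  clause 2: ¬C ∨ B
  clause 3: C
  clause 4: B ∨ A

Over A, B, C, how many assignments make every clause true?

There are 2^3 = 8 truth assignments over (A, B, C).
Check each against the 4 clauses (columns in the order A, B, C):
  F F F  ✗ fails (C)
  F F T  ✗ fails (¬C ∨ B)
  F T F  ✗ fails (C)
  F T T  ✓ satisfies all
  T F F  ✗ fails (C)
  T F T  ✗ fails (¬C ∨ B)
  T T F  ✗ fails (¬B ∨ ¬A)
  T T T  ✗ fails (¬B ∨ ¬A)
1 of the 8 rows is a model.

1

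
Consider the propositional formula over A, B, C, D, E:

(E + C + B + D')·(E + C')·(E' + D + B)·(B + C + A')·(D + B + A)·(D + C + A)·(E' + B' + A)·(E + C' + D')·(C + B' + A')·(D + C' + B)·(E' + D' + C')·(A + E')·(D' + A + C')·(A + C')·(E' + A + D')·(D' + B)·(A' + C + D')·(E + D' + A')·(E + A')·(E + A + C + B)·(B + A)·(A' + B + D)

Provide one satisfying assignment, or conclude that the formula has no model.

Try E = 0.
From the singleton clause (C'), C = 0.
From the singleton clause (A'), A = 0.
From the singleton clause (D), D = 1.
From the singleton clause (B), B = 1.
Every clause now holds.

A ↦ 0,  B ↦ 1,  C ↦ 0,  D ↦ 1,  E ↦ 0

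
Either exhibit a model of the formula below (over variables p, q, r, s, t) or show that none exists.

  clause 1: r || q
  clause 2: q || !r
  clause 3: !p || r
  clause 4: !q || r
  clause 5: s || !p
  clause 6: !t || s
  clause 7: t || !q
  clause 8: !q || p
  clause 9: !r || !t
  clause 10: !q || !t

Suppose r = true.
Unit clause (q) forces q = true.
Unit clause (t) forces t = true.
Now (!t) is unsatisfied and unit — conflict.
Backtrack on r: now try r = false.
Unit clause (q) forces q = true.
Now (!q) is unsatisfied and unit — conflict.
Neither r = true nor r = false works.

UNSATISFIABLE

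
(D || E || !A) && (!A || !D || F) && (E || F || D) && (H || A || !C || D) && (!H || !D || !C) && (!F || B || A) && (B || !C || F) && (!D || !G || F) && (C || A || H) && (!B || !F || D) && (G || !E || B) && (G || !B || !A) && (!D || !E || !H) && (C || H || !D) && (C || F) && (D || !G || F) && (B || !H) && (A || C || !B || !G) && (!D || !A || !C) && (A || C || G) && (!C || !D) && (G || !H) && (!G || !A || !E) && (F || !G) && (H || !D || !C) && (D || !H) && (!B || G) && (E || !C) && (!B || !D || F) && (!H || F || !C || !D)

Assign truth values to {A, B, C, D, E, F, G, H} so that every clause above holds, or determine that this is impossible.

Case C = false:
(F) alone gives F = true.
Case B = true:
(D) alone gives D = true.
(H) alone gives H = true.
(!E) alone gives E = false.
(G) alone gives G = true.
(A) alone gives A = true.
Every clause now holds.

A=true; B=true; C=false; D=true; E=false; F=true; G=true; H=true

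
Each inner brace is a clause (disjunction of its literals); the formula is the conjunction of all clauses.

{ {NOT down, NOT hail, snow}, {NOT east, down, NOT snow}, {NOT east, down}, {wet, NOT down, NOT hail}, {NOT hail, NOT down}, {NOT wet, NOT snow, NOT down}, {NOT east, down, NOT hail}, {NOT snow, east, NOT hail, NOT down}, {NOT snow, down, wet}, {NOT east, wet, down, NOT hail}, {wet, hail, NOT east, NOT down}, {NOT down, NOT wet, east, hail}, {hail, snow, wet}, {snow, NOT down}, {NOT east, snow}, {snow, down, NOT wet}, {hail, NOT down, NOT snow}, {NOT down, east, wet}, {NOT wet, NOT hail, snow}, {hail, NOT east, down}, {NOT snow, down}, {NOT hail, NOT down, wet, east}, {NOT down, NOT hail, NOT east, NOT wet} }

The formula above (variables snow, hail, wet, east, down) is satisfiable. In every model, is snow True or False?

Suppose snow = true.
From the singleton clause (down), down = true.
From the singleton clause (NOT hail), hail = false.
Now (hail) is unsatisfied and unit — conflict.
So every satisfying assignment has snow = False.

False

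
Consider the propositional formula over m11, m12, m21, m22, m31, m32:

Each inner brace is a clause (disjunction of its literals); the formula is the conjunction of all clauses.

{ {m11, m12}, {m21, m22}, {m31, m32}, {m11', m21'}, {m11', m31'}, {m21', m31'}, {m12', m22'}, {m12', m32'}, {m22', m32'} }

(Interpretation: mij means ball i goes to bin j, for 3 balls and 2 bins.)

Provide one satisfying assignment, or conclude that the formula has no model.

Branch on m11: set m11 = 1.
The clause (m21') is unit, so m21 = 0.
The clause (m22) is unit, so m22 = 1.
The clause (m31') is unit, so m31 = 0.
The clause (m32) is unit, so m32 = 1.
That conflicts with the unit clause (m32').
So m11 must be the other value — set m11 = 0.
The clause (m12) is unit, so m12 = 1.
The clause (m22') is unit, so m22 = 0.
The clause (m21) is unit, so m21 = 1.
The clause (m31') is unit, so m31 = 0.
The clause (m32) is unit, so m32 = 1.
That conflicts with the unit clause (m32').
Neither m11 = 1 nor m11 = 0 works.

UNSATISFIABLE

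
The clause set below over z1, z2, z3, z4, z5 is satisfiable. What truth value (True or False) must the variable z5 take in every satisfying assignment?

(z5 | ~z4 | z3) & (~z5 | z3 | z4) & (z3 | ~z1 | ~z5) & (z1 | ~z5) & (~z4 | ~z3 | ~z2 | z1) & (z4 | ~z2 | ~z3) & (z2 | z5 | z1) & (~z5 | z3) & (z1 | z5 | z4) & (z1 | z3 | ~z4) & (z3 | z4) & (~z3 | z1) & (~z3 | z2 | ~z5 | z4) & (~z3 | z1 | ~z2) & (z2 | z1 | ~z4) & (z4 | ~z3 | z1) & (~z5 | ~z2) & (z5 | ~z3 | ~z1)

True

Suppose z5 = 0.
Case z4 = 0:
From the singleton clause (z1), z1 = 1.
From the singleton clause (z3), z3 = 1.
That conflicts with the unit clause (~z3).
That branch fails; take z4 = 1 instead.
From the singleton clause (z3), z3 = 1.
From the singleton clause (z1), z1 = 1.
That conflicts with the unit clause (~z1).
Both values of z4 lead to a conflict.
So every satisfying assignment has z5 = True.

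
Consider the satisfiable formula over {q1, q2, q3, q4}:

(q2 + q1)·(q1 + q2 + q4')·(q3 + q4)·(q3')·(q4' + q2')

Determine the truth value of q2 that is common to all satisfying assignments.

False

Suppose q2 = 1.
From the singleton clause (q3'), q3 = 0.
From the singleton clause (q4), q4 = 1.
That conflicts with the unit clause (q4').
So every satisfying assignment has q2 = False.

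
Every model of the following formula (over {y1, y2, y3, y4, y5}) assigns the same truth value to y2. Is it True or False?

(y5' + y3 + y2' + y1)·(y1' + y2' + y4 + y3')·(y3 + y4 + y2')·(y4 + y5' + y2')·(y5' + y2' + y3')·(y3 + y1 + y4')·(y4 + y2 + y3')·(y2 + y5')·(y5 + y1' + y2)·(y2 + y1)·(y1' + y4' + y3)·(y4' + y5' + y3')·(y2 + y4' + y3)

True

Suppose y2 = 0.
Unit clause (y5') forces y5 = 0.
Unit clause (y1') forces y1 = 0.
Now (y1) is unsatisfied and unit — conflict.
So every satisfying assignment has y2 = True.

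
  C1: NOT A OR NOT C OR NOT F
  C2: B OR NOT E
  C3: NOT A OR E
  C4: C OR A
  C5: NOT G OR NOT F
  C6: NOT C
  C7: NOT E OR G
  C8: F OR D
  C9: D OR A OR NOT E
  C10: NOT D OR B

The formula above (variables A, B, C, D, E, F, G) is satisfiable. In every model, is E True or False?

True

Suppose E = false.
(NOT A) alone gives A = false.
(C) alone gives C = true.
Now (NOT C) is unsatisfied and unit — conflict.
So every satisfying assignment has E = True.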